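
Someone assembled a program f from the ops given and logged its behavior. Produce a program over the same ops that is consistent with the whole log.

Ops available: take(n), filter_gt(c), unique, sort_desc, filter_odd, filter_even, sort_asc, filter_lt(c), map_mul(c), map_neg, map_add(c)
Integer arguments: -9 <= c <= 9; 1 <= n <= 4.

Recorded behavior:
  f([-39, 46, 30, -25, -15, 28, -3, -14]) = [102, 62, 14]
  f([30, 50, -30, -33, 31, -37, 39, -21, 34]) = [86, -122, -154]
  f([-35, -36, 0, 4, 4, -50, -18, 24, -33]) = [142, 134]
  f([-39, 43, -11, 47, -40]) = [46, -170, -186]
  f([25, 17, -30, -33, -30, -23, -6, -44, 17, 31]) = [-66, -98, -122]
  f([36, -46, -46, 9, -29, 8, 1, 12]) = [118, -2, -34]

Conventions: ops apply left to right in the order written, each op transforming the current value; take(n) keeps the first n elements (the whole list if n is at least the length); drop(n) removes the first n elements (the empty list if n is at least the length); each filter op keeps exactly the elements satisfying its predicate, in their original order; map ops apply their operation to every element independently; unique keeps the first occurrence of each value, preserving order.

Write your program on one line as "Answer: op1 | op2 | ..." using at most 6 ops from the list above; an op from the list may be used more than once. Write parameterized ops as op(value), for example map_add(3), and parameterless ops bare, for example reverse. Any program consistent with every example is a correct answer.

filter_odd | map_mul(-4) | map_add(2) | sort_asc | take(3) | sort_desc

Check, running the answer program on each example:
  [-39, 46, 30, -25, -15, 28, -3, -14] -> [-39, -25, -15, -3] -> [156, 100, 60, 12] -> [158, 102, 62, 14] -> [14, 62, 102, 158] -> [14, 62, 102] -> [102, 62, 14]
  [30, 50, -30, -33, 31, -37, 39, -21, 34] -> [-33, 31, -37, 39, -21] -> [132, -124, 148, -156, 84] -> [134, -122, 150, -154, 86] -> [-154, -122, 86, 134, 150] -> [-154, -122, 86] -> [86, -122, -154]
  [-35, -36, 0, 4, 4, -50, -18, 24, -33] -> [-35, -33] -> [140, 132] -> [142, 134] -> [134, 142] -> [134, 142] -> [142, 134]
  [-39, 43, -11, 47, -40] -> [-39, 43, -11, 47] -> [156, -172, 44, -188] -> [158, -170, 46, -186] -> [-186, -170, 46, 158] -> [-186, -170, 46] -> [46, -170, -186]
  [25, 17, -30, -33, -30, -23, -6, -44, 17, 31] -> [25, 17, -33, -23, 17, 31] -> [-100, -68, 132, 92, -68, -124] -> [-98, -66, 134, 94, -66, -122] -> [-122, -98, -66, -66, 94, 134] -> [-122, -98, -66] -> [-66, -98, -122]
  [36, -46, -46, 9, -29, 8, 1, 12] -> [9, -29, 1] -> [-36, 116, -4] -> [-34, 118, -2] -> [-34, -2, 118] -> [-34, -2, 118] -> [118, -2, -34]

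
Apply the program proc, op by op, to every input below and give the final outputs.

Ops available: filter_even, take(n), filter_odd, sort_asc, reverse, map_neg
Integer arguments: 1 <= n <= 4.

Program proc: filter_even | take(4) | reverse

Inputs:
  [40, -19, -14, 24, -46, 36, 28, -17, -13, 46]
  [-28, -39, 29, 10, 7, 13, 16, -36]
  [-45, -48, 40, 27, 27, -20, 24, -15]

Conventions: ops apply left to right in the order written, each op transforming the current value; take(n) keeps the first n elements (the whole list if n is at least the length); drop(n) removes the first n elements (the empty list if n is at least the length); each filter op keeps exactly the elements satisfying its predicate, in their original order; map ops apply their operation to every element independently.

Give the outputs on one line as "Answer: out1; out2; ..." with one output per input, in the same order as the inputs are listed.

Execution, op by op:
  [40, -19, -14, 24, -46, 36, 28, -17, -13, 46] -> [40, -14, 24, -46, 36, 28, 46] -> [40, -14, 24, -46] -> [-46, 24, -14, 40]
  [-28, -39, 29, 10, 7, 13, 16, -36] -> [-28, 10, 16, -36] -> [-28, 10, 16, -36] -> [-36, 16, 10, -28]
  [-45, -48, 40, 27, 27, -20, 24, -15] -> [-48, 40, -20, 24] -> [-48, 40, -20, 24] -> [24, -20, 40, -48]

[-46, 24, -14, 40]; [-36, 16, 10, -28]; [24, -20, 40, -48]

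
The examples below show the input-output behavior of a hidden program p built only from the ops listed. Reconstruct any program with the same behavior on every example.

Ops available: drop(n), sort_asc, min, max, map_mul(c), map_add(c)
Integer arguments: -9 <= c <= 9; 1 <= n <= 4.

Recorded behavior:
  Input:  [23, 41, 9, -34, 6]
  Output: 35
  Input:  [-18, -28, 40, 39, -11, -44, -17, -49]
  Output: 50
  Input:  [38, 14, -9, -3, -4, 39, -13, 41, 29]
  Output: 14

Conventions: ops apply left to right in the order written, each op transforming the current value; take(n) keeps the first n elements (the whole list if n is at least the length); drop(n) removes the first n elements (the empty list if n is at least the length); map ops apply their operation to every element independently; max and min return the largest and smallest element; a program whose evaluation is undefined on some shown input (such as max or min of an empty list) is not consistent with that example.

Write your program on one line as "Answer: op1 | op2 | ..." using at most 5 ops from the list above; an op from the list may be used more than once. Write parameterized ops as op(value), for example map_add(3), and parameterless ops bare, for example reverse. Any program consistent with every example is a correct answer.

sort_asc | map_add(-1) | map_mul(-1) | sort_asc | max

Check, running the answer program on each example:
  [23, 41, 9, -34, 6] -> [-34, 6, 9, 23, 41] -> [-35, 5, 8, 22, 40] -> [35, -5, -8, -22, -40] -> [-40, -22, -8, -5, 35] -> 35
  [-18, -28, 40, 39, -11, -44, -17, -49] -> [-49, -44, -28, -18, -17, -11, 39, 40] -> [-50, -45, -29, -19, -18, -12, 38, 39] -> [50, 45, 29, 19, 18, 12, -38, -39] -> [-39, -38, 12, 18, 19, 29, 45, 50] -> 50
  [38, 14, -9, -3, -4, 39, -13, 41, 29] -> [-13, -9, -4, -3, 14, 29, 38, 39, 41] -> [-14, -10, -5, -4, 13, 28, 37, 38, 40] -> [14, 10, 5, 4, -13, -28, -37, -38, -40] -> [-40, -38, -37, -28, -13, 4, 5, 10, 14] -> 14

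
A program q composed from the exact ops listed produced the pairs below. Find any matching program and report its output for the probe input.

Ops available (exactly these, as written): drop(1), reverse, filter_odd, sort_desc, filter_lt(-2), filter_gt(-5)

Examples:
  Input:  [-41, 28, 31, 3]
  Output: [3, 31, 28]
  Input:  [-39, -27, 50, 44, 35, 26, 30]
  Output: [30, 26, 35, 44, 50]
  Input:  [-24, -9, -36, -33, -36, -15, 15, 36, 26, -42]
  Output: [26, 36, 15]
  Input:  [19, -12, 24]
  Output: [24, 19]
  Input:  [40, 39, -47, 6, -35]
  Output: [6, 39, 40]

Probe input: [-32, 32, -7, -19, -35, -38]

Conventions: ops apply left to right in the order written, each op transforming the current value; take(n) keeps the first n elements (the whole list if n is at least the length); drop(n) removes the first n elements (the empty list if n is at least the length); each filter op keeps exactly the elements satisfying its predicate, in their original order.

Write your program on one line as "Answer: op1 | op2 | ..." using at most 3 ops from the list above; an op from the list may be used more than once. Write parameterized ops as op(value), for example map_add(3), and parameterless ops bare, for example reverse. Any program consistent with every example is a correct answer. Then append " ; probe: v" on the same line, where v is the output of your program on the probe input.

reverse | filter_gt(-5) ; probe: [32]

Check, running the answer program on each example:
  [-41, 28, 31, 3] -> [3, 31, 28, -41] -> [3, 31, 28]
  [-39, -27, 50, 44, 35, 26, 30] -> [30, 26, 35, 44, 50, -27, -39] -> [30, 26, 35, 44, 50]
  [-24, -9, -36, -33, -36, -15, 15, 36, 26, -42] -> [-42, 26, 36, 15, -15, -36, -33, -36, -9, -24] -> [26, 36, 15]
  [19, -12, 24] -> [24, -12, 19] -> [24, 19]
  [40, 39, -47, 6, -35] -> [-35, 6, -47, 39, 40] -> [6, 39, 40]
  probe: [-32, 32, -7, -19, -35, -38] -> [-38, -35, -19, -7, 32, -32] -> [32]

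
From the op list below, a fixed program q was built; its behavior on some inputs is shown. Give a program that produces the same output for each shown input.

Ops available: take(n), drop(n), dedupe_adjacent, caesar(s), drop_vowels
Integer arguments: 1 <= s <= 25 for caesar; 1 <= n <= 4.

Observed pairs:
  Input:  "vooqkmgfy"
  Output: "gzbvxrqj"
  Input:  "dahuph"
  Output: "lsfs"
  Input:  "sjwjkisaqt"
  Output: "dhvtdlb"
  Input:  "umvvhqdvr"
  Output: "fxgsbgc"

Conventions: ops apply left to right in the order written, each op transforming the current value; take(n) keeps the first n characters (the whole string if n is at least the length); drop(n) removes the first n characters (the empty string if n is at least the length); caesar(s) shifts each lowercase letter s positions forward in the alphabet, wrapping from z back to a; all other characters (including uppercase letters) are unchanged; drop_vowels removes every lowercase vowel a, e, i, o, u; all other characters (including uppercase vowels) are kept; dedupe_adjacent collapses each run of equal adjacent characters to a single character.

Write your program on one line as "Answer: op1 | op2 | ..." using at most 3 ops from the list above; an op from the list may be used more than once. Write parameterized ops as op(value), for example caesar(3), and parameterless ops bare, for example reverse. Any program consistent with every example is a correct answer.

dedupe_adjacent | caesar(11) | drop_vowels

Check, running the answer program on each example:
  "vooqkmgfy" -> "voqkmgfy" -> "gzbvxrqj" -> "gzbvxrqj"
  "dahuph" -> "dahuph" -> "olsfas" -> "lsfs"
  "sjwjkisaqt" -> "sjwjkisaqt" -> "duhuvtdlbe" -> "dhvtdlb"
  "umvvhqdvr" -> "umvhqdvr" -> "fxgsbogc" -> "fxgsbgc"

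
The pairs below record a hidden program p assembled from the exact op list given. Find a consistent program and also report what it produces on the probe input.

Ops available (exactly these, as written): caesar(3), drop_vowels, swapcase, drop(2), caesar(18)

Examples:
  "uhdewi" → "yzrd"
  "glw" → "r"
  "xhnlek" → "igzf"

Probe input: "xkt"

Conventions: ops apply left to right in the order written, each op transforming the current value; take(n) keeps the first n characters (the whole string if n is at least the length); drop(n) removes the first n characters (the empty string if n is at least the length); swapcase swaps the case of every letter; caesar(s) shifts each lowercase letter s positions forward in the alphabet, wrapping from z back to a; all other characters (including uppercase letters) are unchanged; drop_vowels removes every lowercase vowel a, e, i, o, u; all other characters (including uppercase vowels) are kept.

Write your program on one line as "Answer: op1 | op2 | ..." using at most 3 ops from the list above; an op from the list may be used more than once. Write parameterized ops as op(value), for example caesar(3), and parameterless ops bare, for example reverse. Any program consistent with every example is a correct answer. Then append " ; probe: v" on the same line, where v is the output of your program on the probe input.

caesar(18) | drop(2) | caesar(3) ; probe: "o"

Check, running the answer program on each example:
  "uhdewi" -> "mzvwoa" -> "vwoa" -> "yzrd"
  "glw" -> "ydo" -> "o" -> "r"
  "xhnlek" -> "pzfdwc" -> "fdwc" -> "igzf"
  probe: "xkt" -> "pcl" -> "l" -> "o"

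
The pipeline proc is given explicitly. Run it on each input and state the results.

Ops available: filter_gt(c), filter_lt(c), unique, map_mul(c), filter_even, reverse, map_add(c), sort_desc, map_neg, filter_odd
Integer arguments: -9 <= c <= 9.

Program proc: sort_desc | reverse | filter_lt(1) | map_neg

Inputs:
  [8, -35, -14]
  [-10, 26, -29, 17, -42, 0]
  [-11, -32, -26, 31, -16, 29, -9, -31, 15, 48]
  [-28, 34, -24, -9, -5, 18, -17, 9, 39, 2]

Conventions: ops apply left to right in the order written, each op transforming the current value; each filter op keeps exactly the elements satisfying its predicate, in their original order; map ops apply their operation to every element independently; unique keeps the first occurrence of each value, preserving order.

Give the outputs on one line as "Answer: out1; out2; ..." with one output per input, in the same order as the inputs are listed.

[35, 14]; [42, 29, 10, 0]; [32, 31, 26, 16, 11, 9]; [28, 24, 17, 9, 5]

Execution, op by op:
  [8, -35, -14] -> [8, -14, -35] -> [-35, -14, 8] -> [-35, -14] -> [35, 14]
  [-10, 26, -29, 17, -42, 0] -> [26, 17, 0, -10, -29, -42] -> [-42, -29, -10, 0, 17, 26] -> [-42, -29, -10, 0] -> [42, 29, 10, 0]
  [-11, -32, -26, 31, -16, 29, -9, -31, 15, 48] -> [48, 31, 29, 15, -9, -11, -16, -26, -31, -32] -> [-32, -31, -26, -16, -11, -9, 15, 29, 31, 48] -> [-32, -31, -26, -16, -11, -9] -> [32, 31, 26, 16, 11, 9]
  [-28, 34, -24, -9, -5, 18, -17, 9, 39, 2] -> [39, 34, 18, 9, 2, -5, -9, -17, -24, -28] -> [-28, -24, -17, -9, -5, 2, 9, 18, 34, 39] -> [-28, -24, -17, -9, -5] -> [28, 24, 17, 9, 5]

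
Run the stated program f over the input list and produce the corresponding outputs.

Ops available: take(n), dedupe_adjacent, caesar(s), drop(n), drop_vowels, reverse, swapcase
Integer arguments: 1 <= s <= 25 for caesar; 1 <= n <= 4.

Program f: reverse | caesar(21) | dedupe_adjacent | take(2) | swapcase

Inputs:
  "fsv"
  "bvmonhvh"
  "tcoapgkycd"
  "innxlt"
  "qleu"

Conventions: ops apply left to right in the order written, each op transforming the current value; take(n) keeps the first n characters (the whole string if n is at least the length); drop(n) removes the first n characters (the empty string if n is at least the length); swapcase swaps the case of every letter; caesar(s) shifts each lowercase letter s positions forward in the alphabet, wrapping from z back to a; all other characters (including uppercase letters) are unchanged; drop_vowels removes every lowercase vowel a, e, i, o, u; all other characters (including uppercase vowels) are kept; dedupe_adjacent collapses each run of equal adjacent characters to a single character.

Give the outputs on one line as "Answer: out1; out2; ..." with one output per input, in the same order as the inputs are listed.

"QN"; "CQ"; "YX"; "OG"; "PZ"

Execution, op by op:
  "fsv" -> "vsf" -> "qna" -> "qna" -> "qn" -> "QN"
  "bvmonhvh" -> "hvhnomvb" -> "cqcijhqw" -> "cqcijhqw" -> "cq" -> "CQ"
  "tcoapgkycd" -> "dcykgpaoct" -> "yxtfbkvjxo" -> "yxtfbkvjxo" -> "yx" -> "YX"
  "innxlt" -> "tlxnni" -> "ogsiid" -> "ogsid" -> "og" -> "OG"
  "qleu" -> "uelq" -> "pzgl" -> "pzgl" -> "pz" -> "PZ"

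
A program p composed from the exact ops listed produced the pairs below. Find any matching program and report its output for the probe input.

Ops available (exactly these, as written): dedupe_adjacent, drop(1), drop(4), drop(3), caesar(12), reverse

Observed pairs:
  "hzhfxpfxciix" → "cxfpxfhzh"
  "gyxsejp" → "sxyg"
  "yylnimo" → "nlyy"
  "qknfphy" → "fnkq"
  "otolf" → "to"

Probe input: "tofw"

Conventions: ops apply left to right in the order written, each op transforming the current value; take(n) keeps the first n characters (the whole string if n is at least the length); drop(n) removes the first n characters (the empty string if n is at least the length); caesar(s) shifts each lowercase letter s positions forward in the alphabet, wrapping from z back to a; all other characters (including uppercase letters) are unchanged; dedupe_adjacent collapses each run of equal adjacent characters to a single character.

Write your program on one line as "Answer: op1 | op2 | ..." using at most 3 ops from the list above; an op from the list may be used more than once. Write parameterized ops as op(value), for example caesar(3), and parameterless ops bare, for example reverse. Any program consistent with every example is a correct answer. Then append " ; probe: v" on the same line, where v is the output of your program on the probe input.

reverse | drop(3) ; probe: "t"

Check, running the answer program on each example:
  "hzhfxpfxciix" -> "xiicxfpxfhzh" -> "cxfpxfhzh"
  "gyxsejp" -> "pjesxyg" -> "sxyg"
  "yylnimo" -> "ominlyy" -> "nlyy"
  "qknfphy" -> "yhpfnkq" -> "fnkq"
  "otolf" -> "floto" -> "to"
  probe: "tofw" -> "wfot" -> "t"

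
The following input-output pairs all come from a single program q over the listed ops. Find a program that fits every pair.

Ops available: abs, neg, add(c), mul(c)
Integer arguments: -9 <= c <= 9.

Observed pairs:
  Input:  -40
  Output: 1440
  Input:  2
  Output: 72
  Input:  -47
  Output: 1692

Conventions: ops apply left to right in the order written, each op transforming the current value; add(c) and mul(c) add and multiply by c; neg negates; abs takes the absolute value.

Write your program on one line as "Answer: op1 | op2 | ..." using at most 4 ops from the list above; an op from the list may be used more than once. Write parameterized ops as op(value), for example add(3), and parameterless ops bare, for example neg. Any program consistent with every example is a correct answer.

abs | mul(-4) | abs | mul(9)

Check, running the answer program on each example:
  -40 -> 40 -> -160 -> 160 -> 1440
  2 -> 2 -> -8 -> 8 -> 72
  -47 -> 47 -> -188 -> 188 -> 1692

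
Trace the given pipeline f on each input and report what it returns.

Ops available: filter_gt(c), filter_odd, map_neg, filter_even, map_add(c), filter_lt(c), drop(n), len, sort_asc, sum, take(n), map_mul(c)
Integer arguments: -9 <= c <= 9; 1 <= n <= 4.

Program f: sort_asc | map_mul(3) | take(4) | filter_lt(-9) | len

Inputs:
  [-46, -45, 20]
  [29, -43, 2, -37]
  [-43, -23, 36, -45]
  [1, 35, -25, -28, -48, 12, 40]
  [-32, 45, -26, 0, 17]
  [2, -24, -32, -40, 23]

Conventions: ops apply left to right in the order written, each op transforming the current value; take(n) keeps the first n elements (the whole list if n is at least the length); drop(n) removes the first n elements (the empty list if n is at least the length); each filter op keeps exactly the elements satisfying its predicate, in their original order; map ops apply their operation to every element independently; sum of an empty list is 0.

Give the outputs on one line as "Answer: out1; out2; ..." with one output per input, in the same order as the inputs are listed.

Execution, op by op:
  [-46, -45, 20] -> [-46, -45, 20] -> [-138, -135, 60] -> [-138, -135, 60] -> [-138, -135] -> 2
  [29, -43, 2, -37] -> [-43, -37, 2, 29] -> [-129, -111, 6, 87] -> [-129, -111, 6, 87] -> [-129, -111] -> 2
  [-43, -23, 36, -45] -> [-45, -43, -23, 36] -> [-135, -129, -69, 108] -> [-135, -129, -69, 108] -> [-135, -129, -69] -> 3
  [1, 35, -25, -28, -48, 12, 40] -> [-48, -28, -25, 1, 12, 35, 40] -> [-144, -84, -75, 3, 36, 105, 120] -> [-144, -84, -75, 3] -> [-144, -84, -75] -> 3
  [-32, 45, -26, 0, 17] -> [-32, -26, 0, 17, 45] -> [-96, -78, 0, 51, 135] -> [-96, -78, 0, 51] -> [-96, -78] -> 2
  [2, -24, -32, -40, 23] -> [-40, -32, -24, 2, 23] -> [-120, -96, -72, 6, 69] -> [-120, -96, -72, 6] -> [-120, -96, -72] -> 3

2; 2; 3; 3; 2; 3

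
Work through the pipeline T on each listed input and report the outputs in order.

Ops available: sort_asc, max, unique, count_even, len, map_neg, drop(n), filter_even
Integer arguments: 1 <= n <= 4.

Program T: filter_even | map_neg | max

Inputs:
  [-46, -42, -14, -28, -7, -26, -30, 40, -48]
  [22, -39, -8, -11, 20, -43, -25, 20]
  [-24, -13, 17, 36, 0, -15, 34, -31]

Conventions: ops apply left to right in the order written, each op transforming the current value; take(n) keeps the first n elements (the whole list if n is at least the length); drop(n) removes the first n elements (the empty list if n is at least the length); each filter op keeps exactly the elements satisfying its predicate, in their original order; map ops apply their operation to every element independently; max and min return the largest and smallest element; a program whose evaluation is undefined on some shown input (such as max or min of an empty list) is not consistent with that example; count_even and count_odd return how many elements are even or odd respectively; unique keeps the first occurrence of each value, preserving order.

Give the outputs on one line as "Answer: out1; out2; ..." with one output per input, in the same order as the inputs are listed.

48; 8; 24

Execution, op by op:
  [-46, -42, -14, -28, -7, -26, -30, 40, -48] -> [-46, -42, -14, -28, -26, -30, 40, -48] -> [46, 42, 14, 28, 26, 30, -40, 48] -> 48
  [22, -39, -8, -11, 20, -43, -25, 20] -> [22, -8, 20, 20] -> [-22, 8, -20, -20] -> 8
  [-24, -13, 17, 36, 0, -15, 34, -31] -> [-24, 36, 0, 34] -> [24, -36, 0, -34] -> 24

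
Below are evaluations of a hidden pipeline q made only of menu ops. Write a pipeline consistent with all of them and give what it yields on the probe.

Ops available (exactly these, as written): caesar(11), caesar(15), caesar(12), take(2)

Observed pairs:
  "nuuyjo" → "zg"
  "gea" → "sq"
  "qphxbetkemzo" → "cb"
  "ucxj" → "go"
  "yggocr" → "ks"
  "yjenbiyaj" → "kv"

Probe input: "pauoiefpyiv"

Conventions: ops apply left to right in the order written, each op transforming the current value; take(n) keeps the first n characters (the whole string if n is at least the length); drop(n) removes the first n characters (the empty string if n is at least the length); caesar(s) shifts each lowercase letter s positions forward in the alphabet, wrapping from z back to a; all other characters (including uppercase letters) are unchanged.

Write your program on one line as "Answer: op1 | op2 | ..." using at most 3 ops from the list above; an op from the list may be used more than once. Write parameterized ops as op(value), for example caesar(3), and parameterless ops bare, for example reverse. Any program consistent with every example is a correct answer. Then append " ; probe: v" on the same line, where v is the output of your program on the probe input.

caesar(12) | take(2) ; probe: "bm"

Check, running the answer program on each example:
  "nuuyjo" -> "zggkva" -> "zg"
  "gea" -> "sqm" -> "sq"
  "qphxbetkemzo" -> "cbtjnqfwqyla" -> "cb"
  "ucxj" -> "gojv" -> "go"
  "yggocr" -> "kssaod" -> "ks"
  "yjenbiyaj" -> "kvqznukmv" -> "kv"
  probe: "pauoiefpyiv" -> "bmgauqrbkuh" -> "bm"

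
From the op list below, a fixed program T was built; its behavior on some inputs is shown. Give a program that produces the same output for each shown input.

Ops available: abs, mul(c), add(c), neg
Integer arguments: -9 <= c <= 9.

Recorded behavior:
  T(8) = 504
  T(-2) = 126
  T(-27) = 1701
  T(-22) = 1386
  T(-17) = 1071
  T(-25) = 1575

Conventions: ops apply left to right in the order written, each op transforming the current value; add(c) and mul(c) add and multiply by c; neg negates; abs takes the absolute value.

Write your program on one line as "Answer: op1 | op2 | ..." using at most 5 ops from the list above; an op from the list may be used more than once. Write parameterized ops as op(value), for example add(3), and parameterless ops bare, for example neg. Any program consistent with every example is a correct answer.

mul(7) | mul(-9) | neg | abs

Check, running the answer program on each example:
  8 -> 56 -> -504 -> 504 -> 504
  -2 -> -14 -> 126 -> -126 -> 126
  -27 -> -189 -> 1701 -> -1701 -> 1701
  -22 -> -154 -> 1386 -> -1386 -> 1386
  -17 -> -119 -> 1071 -> -1071 -> 1071
  -25 -> -175 -> 1575 -> -1575 -> 1575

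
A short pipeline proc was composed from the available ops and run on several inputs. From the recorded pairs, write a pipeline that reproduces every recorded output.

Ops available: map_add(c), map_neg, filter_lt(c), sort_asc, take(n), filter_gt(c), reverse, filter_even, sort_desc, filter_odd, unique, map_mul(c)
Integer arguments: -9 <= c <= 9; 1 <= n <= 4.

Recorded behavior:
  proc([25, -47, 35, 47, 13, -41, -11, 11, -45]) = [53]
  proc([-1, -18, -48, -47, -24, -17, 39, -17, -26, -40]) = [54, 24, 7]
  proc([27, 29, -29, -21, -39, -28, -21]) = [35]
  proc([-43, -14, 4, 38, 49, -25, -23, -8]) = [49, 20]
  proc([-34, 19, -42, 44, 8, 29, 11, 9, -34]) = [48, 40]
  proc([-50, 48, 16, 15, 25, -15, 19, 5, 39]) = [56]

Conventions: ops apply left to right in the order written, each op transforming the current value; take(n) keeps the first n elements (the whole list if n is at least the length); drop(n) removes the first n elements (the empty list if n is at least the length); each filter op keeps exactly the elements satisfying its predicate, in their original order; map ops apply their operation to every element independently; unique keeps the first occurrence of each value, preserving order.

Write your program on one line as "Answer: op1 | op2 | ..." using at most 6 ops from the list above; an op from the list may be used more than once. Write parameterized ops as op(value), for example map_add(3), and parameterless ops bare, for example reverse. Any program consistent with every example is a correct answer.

take(3) | map_neg | filter_gt(-2) | map_add(6) | sort_desc

Check, running the answer program on each example:
  [25, -47, 35, 47, 13, -41, -11, 11, -45] -> [25, -47, 35] -> [-25, 47, -35] -> [47] -> [53] -> [53]
  [-1, -18, -48, -47, -24, -17, 39, -17, -26, -40] -> [-1, -18, -48] -> [1, 18, 48] -> [1, 18, 48] -> [7, 24, 54] -> [54, 24, 7]
  [27, 29, -29, -21, -39, -28, -21] -> [27, 29, -29] -> [-27, -29, 29] -> [29] -> [35] -> [35]
  [-43, -14, 4, 38, 49, -25, -23, -8] -> [-43, -14, 4] -> [43, 14, -4] -> [43, 14] -> [49, 20] -> [49, 20]
  [-34, 19, -42, 44, 8, 29, 11, 9, -34] -> [-34, 19, -42] -> [34, -19, 42] -> [34, 42] -> [40, 48] -> [48, 40]
  [-50, 48, 16, 15, 25, -15, 19, 5, 39] -> [-50, 48, 16] -> [50, -48, -16] -> [50] -> [56] -> [56]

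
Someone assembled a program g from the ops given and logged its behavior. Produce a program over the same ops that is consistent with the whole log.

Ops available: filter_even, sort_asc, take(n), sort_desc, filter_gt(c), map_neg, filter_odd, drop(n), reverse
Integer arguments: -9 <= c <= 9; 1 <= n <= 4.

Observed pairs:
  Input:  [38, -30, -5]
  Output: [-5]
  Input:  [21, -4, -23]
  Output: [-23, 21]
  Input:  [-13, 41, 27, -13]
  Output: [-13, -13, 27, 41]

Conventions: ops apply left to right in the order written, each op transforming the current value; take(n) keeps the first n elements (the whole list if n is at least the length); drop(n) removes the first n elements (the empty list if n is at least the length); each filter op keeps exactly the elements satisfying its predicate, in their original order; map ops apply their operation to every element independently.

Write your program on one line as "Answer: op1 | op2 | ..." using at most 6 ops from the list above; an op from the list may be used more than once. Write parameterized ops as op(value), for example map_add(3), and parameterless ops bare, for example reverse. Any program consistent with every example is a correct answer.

map_neg | sort_asc | reverse | map_neg | filter_odd

Check, running the answer program on each example:
  [38, -30, -5] -> [-38, 30, 5] -> [-38, 5, 30] -> [30, 5, -38] -> [-30, -5, 38] -> [-5]
  [21, -4, -23] -> [-21, 4, 23] -> [-21, 4, 23] -> [23, 4, -21] -> [-23, -4, 21] -> [-23, 21]
  [-13, 41, 27, -13] -> [13, -41, -27, 13] -> [-41, -27, 13, 13] -> [13, 13, -27, -41] -> [-13, -13, 27, 41] -> [-13, -13, 27, 41]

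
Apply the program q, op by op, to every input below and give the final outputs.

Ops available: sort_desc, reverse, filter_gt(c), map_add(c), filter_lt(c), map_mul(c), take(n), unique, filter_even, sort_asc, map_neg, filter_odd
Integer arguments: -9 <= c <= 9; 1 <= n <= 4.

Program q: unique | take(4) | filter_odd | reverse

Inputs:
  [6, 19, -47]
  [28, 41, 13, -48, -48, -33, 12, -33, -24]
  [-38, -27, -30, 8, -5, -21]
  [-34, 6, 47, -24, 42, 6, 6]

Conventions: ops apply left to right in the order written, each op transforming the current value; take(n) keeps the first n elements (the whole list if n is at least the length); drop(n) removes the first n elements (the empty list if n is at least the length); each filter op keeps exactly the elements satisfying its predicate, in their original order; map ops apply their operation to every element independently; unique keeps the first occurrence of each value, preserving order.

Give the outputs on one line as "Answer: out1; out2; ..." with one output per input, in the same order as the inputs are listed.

Execution, op by op:
  [6, 19, -47] -> [6, 19, -47] -> [6, 19, -47] -> [19, -47] -> [-47, 19]
  [28, 41, 13, -48, -48, -33, 12, -33, -24] -> [28, 41, 13, -48, -33, 12, -24] -> [28, 41, 13, -48] -> [41, 13] -> [13, 41]
  [-38, -27, -30, 8, -5, -21] -> [-38, -27, -30, 8, -5, -21] -> [-38, -27, -30, 8] -> [-27] -> [-27]
  [-34, 6, 47, -24, 42, 6, 6] -> [-34, 6, 47, -24, 42] -> [-34, 6, 47, -24] -> [47] -> [47]

[-47, 19]; [13, 41]; [-27]; [47]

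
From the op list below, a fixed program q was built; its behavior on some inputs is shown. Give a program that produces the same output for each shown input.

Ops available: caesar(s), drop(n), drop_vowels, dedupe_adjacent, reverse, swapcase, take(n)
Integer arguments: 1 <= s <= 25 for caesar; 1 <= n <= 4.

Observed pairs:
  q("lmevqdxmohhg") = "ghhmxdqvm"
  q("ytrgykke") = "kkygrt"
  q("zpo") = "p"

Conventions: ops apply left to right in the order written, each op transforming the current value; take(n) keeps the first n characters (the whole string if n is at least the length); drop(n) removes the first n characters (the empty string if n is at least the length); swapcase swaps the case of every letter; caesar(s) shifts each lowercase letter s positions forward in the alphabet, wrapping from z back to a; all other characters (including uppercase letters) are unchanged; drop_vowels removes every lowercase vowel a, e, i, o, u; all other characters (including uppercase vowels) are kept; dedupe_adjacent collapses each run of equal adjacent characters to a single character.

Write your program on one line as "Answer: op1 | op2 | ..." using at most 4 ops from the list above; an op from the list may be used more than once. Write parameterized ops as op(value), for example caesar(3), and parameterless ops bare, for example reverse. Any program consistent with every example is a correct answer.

drop_vowels | drop(1) | reverse

Check, running the answer program on each example:
  "lmevqdxmohhg" -> "lmvqdxmhhg" -> "mvqdxmhhg" -> "ghhmxdqvm"
  "ytrgykke" -> "ytrgykk" -> "trgykk" -> "kkygrt"
  "zpo" -> "zp" -> "p" -> "p"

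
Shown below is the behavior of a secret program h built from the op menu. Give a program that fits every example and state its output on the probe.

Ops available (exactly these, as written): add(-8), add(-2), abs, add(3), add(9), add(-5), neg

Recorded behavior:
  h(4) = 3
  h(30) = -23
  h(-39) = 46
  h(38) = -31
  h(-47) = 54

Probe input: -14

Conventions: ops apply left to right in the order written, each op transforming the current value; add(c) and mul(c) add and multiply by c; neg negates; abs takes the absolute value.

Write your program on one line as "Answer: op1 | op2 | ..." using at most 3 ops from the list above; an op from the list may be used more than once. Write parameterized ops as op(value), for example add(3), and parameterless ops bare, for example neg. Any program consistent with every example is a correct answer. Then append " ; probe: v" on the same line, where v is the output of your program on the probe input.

neg | add(9) | add(-2) ; probe: 21

Check, running the answer program on each example:
  4 -> -4 -> 5 -> 3
  30 -> -30 -> -21 -> -23
  -39 -> 39 -> 48 -> 46
  38 -> -38 -> -29 -> -31
  -47 -> 47 -> 56 -> 54
  probe: -14 -> 14 -> 23 -> 21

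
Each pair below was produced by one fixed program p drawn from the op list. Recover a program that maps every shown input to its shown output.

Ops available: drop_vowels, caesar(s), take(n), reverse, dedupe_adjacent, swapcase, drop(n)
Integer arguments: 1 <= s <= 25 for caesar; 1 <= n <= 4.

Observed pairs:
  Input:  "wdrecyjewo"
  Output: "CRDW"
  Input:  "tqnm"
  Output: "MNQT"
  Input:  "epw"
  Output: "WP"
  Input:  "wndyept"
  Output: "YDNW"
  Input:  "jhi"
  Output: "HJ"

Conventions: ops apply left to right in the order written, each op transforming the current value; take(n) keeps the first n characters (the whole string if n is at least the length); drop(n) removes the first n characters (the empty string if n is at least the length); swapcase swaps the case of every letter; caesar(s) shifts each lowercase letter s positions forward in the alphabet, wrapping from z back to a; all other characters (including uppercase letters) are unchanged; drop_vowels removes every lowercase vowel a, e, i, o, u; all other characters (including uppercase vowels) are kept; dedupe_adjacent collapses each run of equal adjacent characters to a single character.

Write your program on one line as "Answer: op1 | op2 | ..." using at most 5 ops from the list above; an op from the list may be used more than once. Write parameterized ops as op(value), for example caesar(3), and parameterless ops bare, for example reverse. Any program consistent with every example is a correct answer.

drop_vowels | take(4) | reverse | swapcase

Check, running the answer program on each example:
  "wdrecyjewo" -> "wdrcyjw" -> "wdrc" -> "crdw" -> "CRDW"
  "tqnm" -> "tqnm" -> "tqnm" -> "mnqt" -> "MNQT"
  "epw" -> "pw" -> "pw" -> "wp" -> "WP"
  "wndyept" -> "wndypt" -> "wndy" -> "ydnw" -> "YDNW"
  "jhi" -> "jh" -> "jh" -> "hj" -> "HJ"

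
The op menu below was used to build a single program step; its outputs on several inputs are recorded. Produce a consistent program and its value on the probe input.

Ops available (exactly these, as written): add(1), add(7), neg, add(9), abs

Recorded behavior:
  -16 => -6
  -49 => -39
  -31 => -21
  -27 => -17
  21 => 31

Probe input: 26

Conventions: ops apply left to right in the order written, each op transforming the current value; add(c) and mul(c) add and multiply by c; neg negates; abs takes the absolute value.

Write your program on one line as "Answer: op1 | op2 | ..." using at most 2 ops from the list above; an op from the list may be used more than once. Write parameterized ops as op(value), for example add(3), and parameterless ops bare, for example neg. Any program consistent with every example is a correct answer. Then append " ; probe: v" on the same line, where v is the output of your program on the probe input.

add(1) | add(9) ; probe: 36

Check, running the answer program on each example:
  -16 -> -15 -> -6
  -49 -> -48 -> -39
  -31 -> -30 -> -21
  -27 -> -26 -> -17
  21 -> 22 -> 31
  probe: 26 -> 27 -> 36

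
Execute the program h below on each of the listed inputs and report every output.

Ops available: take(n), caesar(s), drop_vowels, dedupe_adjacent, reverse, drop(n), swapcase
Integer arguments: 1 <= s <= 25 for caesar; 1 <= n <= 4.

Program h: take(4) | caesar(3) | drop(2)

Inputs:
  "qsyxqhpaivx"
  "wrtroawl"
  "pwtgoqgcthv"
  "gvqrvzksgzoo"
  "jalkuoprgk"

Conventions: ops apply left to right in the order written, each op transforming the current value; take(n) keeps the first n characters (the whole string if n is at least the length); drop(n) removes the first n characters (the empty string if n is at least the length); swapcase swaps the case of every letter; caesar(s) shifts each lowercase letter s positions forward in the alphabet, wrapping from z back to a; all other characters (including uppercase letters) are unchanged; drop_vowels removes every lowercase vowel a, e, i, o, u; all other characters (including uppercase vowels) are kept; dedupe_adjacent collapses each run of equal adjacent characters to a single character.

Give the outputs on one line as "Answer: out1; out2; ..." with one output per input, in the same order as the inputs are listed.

"ba"; "wu"; "wj"; "tu"; "on"

Execution, op by op:
  "qsyxqhpaivx" -> "qsyx" -> "tvba" -> "ba"
  "wrtroawl" -> "wrtr" -> "zuwu" -> "wu"
  "pwtgoqgcthv" -> "pwtg" -> "szwj" -> "wj"
  "gvqrvzksgzoo" -> "gvqr" -> "jytu" -> "tu"
  "jalkuoprgk" -> "jalk" -> "mdon" -> "on"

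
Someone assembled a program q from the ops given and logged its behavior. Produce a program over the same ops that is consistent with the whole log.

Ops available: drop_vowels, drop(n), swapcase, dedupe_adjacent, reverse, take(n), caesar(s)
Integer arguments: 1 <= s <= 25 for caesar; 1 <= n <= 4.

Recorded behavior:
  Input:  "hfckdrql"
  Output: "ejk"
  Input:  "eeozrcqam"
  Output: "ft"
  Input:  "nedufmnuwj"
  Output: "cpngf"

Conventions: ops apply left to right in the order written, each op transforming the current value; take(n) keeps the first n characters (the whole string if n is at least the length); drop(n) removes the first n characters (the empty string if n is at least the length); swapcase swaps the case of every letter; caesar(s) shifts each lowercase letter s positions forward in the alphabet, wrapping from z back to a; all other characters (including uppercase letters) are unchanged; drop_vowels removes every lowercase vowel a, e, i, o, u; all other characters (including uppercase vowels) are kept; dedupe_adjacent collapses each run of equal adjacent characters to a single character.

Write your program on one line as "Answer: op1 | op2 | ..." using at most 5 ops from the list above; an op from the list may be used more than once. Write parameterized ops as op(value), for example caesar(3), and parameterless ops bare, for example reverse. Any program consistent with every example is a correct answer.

caesar(16) | drop_vowels | drop(4) | caesar(3) | reverse

Check, running the answer program on each example:
  "hfckdrql" -> "xvsathgb" -> "xvsthgb" -> "hgb" -> "kje" -> "ejk"
  "eeozrcqam" -> "uuephsgqc" -> "phsgqc" -> "qc" -> "tf" -> "ft"
  "nedufmnuwj" -> "dutkvcdkmz" -> "dtkvcdkmz" -> "cdkmz" -> "fgnpc" -> "cpngf"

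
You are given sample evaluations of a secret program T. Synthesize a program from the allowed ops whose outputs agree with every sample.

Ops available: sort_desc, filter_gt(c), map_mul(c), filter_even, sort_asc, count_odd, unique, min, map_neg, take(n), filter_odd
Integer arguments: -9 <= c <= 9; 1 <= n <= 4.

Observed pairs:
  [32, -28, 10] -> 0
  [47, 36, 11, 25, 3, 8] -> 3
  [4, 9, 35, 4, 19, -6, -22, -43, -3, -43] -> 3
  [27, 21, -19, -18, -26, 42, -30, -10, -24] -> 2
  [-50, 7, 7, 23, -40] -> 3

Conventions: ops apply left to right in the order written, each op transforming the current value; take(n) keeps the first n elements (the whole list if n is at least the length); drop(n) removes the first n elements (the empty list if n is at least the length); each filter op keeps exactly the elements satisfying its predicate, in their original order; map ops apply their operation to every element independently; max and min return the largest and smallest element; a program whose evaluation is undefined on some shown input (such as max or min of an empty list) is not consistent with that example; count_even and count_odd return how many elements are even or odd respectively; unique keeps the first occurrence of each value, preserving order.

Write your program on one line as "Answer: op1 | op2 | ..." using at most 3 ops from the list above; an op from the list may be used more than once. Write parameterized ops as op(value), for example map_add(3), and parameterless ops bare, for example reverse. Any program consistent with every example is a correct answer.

filter_gt(3) | count_odd

Check, running the answer program on each example:
  [32, -28, 10] -> [32, 10] -> 0
  [47, 36, 11, 25, 3, 8] -> [47, 36, 11, 25, 8] -> 3
  [4, 9, 35, 4, 19, -6, -22, -43, -3, -43] -> [4, 9, 35, 4, 19] -> 3
  [27, 21, -19, -18, -26, 42, -30, -10, -24] -> [27, 21, 42] -> 2
  [-50, 7, 7, 23, -40] -> [7, 7, 23] -> 3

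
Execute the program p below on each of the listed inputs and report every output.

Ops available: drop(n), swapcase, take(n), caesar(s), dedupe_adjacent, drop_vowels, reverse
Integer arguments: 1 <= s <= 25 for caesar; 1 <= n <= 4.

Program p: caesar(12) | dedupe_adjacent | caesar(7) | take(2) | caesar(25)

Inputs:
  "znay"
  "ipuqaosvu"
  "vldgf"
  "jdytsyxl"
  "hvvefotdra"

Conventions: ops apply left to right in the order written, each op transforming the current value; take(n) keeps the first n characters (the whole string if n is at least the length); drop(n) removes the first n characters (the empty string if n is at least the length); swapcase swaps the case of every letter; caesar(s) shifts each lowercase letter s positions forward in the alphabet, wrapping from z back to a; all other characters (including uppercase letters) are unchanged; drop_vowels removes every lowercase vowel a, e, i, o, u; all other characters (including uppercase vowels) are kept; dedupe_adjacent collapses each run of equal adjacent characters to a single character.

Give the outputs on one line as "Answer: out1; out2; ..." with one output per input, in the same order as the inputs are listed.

"rf"; "ah"; "nd"; "bv"; "zn"

Execution, op by op:
  "znay" -> "lzmk" -> "lzmk" -> "sgtr" -> "sg" -> "rf"
  "ipuqaosvu" -> "ubgcmaehg" -> "ubgcmaehg" -> "binjthlon" -> "bi" -> "ah"
  "vldgf" -> "hxpsr" -> "hxpsr" -> "oewzy" -> "oe" -> "nd"
  "jdytsyxl" -> "vpkfekjx" -> "vpkfekjx" -> "cwrmlrqe" -> "cw" -> "bv"
  "hvvefotdra" -> "thhqrafpdm" -> "thqrafpdm" -> "aoxyhmwkt" -> "ao" -> "zn"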